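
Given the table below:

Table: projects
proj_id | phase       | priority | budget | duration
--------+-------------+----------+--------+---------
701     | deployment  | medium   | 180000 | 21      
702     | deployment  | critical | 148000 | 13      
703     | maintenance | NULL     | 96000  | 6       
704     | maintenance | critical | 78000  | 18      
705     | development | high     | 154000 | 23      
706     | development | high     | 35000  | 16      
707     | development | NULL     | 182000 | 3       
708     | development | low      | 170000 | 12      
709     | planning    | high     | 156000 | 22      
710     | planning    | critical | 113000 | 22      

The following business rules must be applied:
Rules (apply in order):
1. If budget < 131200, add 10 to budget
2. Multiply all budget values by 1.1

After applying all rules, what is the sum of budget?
1443244.0

Step 1: Apply Rule 1 - Add 10 to records with budget < 131200
  - 4 records affected: 322000 + (4 × 10) = 322040
  - Unaffected records: 990000
  - Sum after Rule 1: 1312040
Step 2: Apply Rule 2 - Multiply all by 1.1
  - 1312040 × 1.1 = 1443244.0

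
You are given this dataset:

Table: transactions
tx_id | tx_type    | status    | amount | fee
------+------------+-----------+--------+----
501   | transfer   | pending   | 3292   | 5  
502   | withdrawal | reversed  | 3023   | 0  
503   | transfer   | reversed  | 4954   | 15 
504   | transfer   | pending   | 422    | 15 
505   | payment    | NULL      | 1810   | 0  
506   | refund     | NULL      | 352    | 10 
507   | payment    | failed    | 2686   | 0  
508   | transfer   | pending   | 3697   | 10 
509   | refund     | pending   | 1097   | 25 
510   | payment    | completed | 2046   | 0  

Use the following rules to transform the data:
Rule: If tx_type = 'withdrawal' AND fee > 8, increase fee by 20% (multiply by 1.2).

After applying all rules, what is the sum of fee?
80

Step 1: Find records where tx_type = 'withdrawal' AND fee > 8
Step 2: 0 records match, summing to 0
Step 3: After multiplier: 0 × 1.2 = 0.0
Step 4: Unaffected records sum: 80
Step 5: Final sum = 0.0 + 80 = 80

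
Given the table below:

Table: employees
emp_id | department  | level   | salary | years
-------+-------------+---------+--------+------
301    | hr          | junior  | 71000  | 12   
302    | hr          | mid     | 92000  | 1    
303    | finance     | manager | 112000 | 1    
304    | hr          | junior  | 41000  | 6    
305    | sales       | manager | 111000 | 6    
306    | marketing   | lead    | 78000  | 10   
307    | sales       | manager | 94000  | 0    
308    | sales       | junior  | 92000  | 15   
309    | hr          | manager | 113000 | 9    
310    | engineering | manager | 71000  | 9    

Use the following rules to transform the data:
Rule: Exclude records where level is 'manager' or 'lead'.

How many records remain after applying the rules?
4

Step 1: Count records to exclude
  - 5 (manager) + 1 (lead) = 6 records
Step 2: Total records: 10
Step 3: Remaining = 10 - 6 = 4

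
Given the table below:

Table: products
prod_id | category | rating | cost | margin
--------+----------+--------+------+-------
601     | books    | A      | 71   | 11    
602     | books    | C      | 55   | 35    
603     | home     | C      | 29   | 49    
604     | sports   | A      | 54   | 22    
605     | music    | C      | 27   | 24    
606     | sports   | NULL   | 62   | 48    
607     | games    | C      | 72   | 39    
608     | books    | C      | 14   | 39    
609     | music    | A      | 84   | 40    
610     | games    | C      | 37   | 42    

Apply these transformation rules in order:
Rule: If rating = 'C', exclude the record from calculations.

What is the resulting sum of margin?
121

Step 1: Identify records where rating = 'C'
Step 2: The excluded records sum to 228
Step 3: Original total margin = 349
Step 4: Remaining total = 349 - 228 = 121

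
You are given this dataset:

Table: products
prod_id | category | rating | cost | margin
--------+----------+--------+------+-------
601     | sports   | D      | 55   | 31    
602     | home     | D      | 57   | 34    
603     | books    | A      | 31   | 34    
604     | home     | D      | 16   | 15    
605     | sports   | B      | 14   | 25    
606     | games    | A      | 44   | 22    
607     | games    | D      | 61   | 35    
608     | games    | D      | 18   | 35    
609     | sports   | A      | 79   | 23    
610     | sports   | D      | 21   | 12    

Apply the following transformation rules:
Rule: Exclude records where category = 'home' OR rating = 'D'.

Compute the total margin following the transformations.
104

Step 1: Find records where category = 'home' OR rating = 'D'
Step 2: 6 records match, summing to 162
Step 3: Original sum: 266
Step 4: Remaining sum = 266 - 162 = 104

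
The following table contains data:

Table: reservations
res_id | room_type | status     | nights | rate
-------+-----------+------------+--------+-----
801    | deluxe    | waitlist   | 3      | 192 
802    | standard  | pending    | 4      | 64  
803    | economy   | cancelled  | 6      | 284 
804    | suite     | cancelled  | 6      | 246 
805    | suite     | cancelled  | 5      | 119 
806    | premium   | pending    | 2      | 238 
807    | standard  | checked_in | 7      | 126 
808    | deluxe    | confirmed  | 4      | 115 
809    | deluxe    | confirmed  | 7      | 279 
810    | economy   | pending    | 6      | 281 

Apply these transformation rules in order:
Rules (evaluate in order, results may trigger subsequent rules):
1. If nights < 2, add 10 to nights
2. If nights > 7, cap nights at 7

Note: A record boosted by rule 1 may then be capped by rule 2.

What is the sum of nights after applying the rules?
50

Step 1: Apply rule 1 to records with nights < 2
  - 0 records get bonus of 10
  - Of these, 0 records then exceed 7 and get capped
Step 2: Apply rule 2 to records with nights > 7
  - 0 records (original) are capped
Step 3: Calculate final sum = 50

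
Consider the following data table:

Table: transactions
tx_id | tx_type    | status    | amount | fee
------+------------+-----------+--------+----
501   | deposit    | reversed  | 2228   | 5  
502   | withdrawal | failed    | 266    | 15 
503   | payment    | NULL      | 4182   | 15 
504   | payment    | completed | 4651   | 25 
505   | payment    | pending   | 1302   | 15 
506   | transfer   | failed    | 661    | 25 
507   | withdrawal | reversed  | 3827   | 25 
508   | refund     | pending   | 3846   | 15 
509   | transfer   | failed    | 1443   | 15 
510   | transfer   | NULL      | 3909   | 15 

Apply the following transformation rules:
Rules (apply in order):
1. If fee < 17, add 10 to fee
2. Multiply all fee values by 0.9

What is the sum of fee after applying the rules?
216.0

Step 1: Apply Rule 1 - Add 10 to records with fee < 17
  - 7 records affected: 95 + (7 × 10) = 165
  - Unaffected records: 75
  - Sum after Rule 1: 240
Step 2: Apply Rule 2 - Multiply all by 0.9
  - 240 × 0.9 = 216.0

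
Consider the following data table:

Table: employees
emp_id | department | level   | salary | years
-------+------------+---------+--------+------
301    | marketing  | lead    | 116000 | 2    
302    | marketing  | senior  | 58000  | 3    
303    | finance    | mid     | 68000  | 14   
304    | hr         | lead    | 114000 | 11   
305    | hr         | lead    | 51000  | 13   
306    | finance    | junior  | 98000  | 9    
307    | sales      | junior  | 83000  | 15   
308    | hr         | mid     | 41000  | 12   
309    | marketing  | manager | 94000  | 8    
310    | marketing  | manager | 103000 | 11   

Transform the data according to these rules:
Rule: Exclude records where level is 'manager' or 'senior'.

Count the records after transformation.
7

Step 1: Count records to exclude
  - 2 (manager) + 1 (senior) = 3 records
Step 2: Total records: 10
Step 3: Remaining = 10 - 3 = 7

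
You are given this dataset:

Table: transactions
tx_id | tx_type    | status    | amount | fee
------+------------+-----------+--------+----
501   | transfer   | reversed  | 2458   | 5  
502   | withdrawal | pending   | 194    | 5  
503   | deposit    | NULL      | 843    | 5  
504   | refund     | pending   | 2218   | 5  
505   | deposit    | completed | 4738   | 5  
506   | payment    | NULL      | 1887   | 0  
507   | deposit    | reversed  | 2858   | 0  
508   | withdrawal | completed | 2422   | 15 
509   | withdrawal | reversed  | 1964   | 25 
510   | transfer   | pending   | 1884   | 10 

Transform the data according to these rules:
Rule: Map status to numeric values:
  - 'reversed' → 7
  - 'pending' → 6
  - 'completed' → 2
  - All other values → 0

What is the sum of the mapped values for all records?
43

Step 1: Apply mapping to each record
Step 2: Count by status:
  'reversed': 3 records × 7 = 21
  'pending': 3 records × 6 = 18
  'completed': 2 records × 2 = 4
Step 3: Sum all mapped values = 43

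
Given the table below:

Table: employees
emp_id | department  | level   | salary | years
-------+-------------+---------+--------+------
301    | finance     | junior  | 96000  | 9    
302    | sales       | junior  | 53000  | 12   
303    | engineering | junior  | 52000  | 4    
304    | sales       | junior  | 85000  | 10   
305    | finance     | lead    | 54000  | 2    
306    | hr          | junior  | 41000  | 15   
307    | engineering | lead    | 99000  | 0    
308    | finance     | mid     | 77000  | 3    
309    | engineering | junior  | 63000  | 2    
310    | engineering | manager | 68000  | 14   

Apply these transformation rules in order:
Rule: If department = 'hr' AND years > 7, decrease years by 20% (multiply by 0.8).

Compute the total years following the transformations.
68.0

Step 1: Find records where department = 'hr' AND years > 7
Step 2: 1 records match, summing to 15
Step 3: After multiplier: 15 × 0.8 = 12.0
Step 4: Unaffected records sum: 56
Step 5: Final sum = 12.0 + 56 = 68.0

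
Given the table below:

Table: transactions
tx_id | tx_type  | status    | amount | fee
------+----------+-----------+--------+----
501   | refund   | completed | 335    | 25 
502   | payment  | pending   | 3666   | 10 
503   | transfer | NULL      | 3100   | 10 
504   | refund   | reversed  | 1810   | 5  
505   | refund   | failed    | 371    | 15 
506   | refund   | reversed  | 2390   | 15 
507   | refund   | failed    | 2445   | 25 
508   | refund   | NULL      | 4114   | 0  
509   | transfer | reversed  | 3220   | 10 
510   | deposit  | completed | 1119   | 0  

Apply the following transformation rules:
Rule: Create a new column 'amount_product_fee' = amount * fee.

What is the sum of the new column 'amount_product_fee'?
219825

Step 1: For each record, compute amount * fee
Example calculations:
  335 * 25 = 8375
  3666 * 10 = 36660
  3100 * 10 = 31000
  ...
Step 2: Sum all derived values
Step 3: Total = 219825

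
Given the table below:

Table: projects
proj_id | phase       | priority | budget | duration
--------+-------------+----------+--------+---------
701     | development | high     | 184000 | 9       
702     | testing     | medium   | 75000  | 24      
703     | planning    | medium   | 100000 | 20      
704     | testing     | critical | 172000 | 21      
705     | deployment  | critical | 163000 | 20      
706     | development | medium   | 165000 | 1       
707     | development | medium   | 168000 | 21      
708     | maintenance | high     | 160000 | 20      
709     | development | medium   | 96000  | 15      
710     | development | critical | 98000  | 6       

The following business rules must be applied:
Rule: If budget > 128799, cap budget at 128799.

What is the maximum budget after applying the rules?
128799

Step 1: Original maximum budget = 184000
Step 2: Apply cap at 128799
Step 3: 6 records had budget > 128799 and were capped
Step 4: Maximum after transformation = 128799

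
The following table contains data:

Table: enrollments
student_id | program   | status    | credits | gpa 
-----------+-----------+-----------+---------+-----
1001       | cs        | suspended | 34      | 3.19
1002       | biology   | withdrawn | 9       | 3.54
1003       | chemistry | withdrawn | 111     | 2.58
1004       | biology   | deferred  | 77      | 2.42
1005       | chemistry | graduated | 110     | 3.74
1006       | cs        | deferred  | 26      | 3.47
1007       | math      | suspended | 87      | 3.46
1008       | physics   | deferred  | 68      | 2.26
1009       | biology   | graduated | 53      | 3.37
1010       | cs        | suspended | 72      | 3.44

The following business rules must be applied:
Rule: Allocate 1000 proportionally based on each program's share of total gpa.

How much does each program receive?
biology: 296.47, chemistry: 200.83, cs: 320.94, math: 109.95, physics: 71.81

Step 1: Calculate total gpa = 31.47
Step 2: Calculate each program's proportion:
  biology: 9.33/31.47 = 29.65% → 296.47
  chemistry: 6.32/31.47 = 20.08% → 200.83
  cs: 10.1/31.47 = 32.09% → 320.94
  math: 3.46/31.47 = 10.99% → 109.95
  physics: 2.26/31.47 = 7.18% → 71.81
Step 3: Verify: sum of allocations ≈ 1000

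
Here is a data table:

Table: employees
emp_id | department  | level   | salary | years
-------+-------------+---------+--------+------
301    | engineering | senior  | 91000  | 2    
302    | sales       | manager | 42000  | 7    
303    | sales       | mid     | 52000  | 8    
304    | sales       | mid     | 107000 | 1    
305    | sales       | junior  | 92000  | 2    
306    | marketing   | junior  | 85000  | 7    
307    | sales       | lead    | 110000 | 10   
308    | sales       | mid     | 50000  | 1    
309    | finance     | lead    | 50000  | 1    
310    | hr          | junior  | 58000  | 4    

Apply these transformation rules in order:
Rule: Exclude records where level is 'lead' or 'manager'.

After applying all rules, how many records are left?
7

Step 1: Count records to exclude
  - 2 (lead) + 1 (manager) = 3 records
Step 2: Total records: 10
Step 3: Remaining = 10 - 3 = 7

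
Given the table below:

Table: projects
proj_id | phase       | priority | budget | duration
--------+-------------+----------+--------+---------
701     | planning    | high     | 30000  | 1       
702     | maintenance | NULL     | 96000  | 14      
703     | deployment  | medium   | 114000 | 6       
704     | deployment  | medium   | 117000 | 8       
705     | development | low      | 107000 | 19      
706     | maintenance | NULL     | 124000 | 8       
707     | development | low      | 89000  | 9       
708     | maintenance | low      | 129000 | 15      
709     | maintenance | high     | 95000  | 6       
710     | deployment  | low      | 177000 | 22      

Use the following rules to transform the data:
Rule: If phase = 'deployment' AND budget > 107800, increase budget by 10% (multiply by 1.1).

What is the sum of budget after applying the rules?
1118800.0

Step 1: Find records where phase = 'deployment' AND budget > 107800
Step 2: 3 records match, summing to 408000
Step 3: After multiplier: 408000 × 1.1 = 448800.0
Step 4: Unaffected records sum: 670000
Step 5: Final sum = 448800.0 + 670000 = 1118800.0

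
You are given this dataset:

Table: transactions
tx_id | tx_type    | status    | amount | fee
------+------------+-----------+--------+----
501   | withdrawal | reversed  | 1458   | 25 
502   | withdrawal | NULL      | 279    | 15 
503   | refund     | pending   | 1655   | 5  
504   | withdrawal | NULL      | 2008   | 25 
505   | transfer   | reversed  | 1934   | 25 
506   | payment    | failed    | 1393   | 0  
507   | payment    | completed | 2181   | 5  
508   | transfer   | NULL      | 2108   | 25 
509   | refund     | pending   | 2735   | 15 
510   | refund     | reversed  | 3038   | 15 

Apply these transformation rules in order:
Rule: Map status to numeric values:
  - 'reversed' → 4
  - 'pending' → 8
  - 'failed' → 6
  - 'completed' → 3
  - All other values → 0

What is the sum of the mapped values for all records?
37

Step 1: Apply mapping to each record
Step 2: Count by status:
  'reversed': 3 records × 4 = 12
  'pending': 2 records × 8 = 16
  'failed': 1 records × 6 = 6
  'completed': 1 records × 3 = 3
Step 3: Sum all mapped values = 37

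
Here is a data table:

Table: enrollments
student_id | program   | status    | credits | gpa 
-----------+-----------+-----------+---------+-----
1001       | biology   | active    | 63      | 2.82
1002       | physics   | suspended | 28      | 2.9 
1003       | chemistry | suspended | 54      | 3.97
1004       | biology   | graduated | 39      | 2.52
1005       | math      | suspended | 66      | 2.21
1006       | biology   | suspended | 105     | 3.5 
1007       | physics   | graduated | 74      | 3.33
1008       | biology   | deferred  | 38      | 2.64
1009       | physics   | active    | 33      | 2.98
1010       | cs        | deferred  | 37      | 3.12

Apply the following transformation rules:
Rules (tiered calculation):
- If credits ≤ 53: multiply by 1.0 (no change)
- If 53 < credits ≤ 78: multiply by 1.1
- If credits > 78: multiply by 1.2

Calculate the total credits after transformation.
583.7

Step 1: Tier 1 (credits ≤ 53): 5 records, sum = 175 × 1.0 = 175.0
Step 2: Tier 2 (53 < credits ≤ 78): 4 records, sum = 257 × 1.1 = 282.7
Step 3: Tier 3 (credits > 78): 1 records, sum = 105 × 1.2 = 126.0
Step 4: Final sum = 175.0 + 282.7 + 126.0 = 583.7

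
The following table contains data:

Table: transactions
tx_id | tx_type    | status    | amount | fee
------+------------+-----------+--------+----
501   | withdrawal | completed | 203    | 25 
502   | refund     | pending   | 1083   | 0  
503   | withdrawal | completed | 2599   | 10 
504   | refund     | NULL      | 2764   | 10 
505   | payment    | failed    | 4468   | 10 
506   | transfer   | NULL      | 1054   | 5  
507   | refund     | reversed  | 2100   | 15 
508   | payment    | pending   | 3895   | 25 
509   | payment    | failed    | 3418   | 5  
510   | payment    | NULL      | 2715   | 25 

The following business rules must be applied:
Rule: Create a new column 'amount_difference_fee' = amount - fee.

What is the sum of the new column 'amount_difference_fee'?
24169

Step 1: For each record, compute amount - fee
Example calculations:
  203 - 25 = 178
  1083 - 0 = 1083
  2599 - 10 = 2589
  ...
Step 2: Sum all derived values
Step 3: Total = 24169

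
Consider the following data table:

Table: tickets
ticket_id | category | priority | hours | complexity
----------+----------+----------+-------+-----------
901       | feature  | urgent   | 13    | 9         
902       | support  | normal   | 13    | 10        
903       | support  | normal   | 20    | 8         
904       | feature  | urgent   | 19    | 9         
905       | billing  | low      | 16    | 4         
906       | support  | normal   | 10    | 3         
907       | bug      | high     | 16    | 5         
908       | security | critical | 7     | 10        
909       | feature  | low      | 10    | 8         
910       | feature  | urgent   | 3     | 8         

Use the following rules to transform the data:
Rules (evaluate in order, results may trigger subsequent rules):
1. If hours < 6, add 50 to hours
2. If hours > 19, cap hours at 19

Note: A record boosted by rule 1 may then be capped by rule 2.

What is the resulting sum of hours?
142

Step 1: Apply rule 1 to records with hours < 6
  - 1 records get bonus of 50
  - Of these, 1 records then exceed 19 and get capped
Step 2: Apply rule 2 to records with hours > 19
  - 1 records (original) are capped
Step 3: Calculate final sum = 142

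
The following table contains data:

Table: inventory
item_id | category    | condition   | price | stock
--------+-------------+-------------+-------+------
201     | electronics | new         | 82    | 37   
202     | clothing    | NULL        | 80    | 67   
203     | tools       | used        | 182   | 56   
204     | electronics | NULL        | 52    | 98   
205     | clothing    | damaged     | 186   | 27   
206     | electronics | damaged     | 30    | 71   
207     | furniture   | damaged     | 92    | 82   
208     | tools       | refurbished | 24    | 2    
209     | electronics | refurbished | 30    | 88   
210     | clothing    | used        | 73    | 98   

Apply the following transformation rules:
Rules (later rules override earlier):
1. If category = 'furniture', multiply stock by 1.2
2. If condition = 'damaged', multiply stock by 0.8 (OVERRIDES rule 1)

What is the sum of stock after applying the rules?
590.0

Step 1: Rule 2 takes priority for records with condition = 'damaged'
  - 3 records: 180 × 0.8 = 144.0
Step 2: Rule 1 applies to remaining records with category = 'furniture'
  - 0 records: 0 × 1.2 = 0.0
Step 3: Other records unchanged: 446
Step 4: Final sum = 144.0 + 0.0 + 446 = 590.0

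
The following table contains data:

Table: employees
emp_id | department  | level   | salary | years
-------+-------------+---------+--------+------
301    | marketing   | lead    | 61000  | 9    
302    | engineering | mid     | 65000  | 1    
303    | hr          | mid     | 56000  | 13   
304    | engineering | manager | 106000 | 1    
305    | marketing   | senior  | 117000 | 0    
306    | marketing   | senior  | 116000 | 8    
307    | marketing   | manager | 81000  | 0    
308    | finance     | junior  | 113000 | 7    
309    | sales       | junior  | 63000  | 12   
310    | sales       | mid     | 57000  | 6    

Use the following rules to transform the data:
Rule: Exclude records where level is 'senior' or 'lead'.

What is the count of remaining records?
7

Step 1: Count records to exclude
  - 2 (senior) + 1 (lead) = 3 records
Step 2: Total records: 10
Step 3: Remaining = 10 - 3 = 7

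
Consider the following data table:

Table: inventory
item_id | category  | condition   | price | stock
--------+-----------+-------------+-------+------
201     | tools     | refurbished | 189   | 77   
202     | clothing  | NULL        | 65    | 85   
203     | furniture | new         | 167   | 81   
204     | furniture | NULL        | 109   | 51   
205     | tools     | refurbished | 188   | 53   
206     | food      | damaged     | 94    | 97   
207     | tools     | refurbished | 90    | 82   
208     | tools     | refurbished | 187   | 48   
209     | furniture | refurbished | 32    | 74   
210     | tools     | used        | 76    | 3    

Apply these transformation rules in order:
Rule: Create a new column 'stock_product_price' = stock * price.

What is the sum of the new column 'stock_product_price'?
77198

Step 1: For each record, compute stock * price
Example calculations:
  77 * 189 = 14553
  85 * 65 = 5525
  81 * 167 = 13527
  ...
Step 2: Sum all derived values
Step 3: Total = 77198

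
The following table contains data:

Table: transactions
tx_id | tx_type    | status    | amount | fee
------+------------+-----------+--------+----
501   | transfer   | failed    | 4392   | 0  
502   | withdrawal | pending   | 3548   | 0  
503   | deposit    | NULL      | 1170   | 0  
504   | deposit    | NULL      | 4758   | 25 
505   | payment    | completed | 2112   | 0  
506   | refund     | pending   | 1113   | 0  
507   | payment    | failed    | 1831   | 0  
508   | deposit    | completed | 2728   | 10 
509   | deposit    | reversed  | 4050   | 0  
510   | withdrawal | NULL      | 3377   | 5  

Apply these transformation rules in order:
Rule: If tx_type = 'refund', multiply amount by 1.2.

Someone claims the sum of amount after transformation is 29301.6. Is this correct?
Yes, the result is correct.

Step 1: Calculate the correct sum after transformation
Step 2: Apply multiplier 1.2 to records where tx_type = 'refund'
Step 3: Correct result = 29301.6
Step 4: Claimed result = 29301.6
Step 5: 29301.6 = 29301.6 ✓
Conclusion: The claimed result is correct.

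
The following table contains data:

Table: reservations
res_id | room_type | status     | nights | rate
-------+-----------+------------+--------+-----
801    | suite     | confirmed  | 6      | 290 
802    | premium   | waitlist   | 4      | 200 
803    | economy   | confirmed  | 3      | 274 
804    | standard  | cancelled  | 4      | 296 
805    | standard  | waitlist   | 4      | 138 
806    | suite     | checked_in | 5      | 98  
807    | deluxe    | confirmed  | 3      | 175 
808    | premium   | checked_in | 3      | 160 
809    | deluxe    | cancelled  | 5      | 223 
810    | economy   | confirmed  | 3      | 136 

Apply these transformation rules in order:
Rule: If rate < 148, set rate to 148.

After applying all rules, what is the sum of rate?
2062

Step 1: 3 records have rate < 148
Step 2: These records originally summed to 372
Step 3: After setting to minimum: 3 × 148 = 444
Step 4: Unaffected records sum: 1618
Step 5: Final sum = 444 + 1618 = 2062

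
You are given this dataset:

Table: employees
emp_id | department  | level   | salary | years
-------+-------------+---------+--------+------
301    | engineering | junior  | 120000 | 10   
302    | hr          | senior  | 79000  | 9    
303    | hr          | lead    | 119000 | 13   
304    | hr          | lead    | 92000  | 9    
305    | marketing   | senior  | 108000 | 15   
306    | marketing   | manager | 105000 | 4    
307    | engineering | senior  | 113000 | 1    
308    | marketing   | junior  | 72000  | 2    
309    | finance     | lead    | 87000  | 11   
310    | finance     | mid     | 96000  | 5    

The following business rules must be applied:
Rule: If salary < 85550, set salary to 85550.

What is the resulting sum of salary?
1011100

Step 1: 2 records have salary < 85550
Step 2: These records originally summed to 151000
Step 3: After setting to minimum: 2 × 85550 = 171100
Step 4: Unaffected records sum: 840000
Step 5: Final sum = 171100 + 840000 = 1011100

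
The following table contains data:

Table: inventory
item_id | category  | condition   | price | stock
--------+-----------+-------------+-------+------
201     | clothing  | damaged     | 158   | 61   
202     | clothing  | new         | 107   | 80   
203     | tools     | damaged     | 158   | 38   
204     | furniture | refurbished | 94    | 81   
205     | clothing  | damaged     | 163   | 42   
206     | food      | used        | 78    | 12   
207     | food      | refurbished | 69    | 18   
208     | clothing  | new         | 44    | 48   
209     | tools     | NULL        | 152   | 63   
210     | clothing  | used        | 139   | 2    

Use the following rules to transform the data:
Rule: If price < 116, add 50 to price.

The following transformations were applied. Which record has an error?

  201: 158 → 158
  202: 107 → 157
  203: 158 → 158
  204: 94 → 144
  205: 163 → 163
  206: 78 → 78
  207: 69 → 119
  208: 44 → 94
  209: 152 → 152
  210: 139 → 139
Record 206 has an error. The correct transformed value should be 128, not 78.

Step 1: Check each record against the rule
Step 2: Record 206 has price = 78
Step 3: Since 78 < 116, the bonus should have been applied
Step 4: Correct value = 128, but claimed value = 78
Conclusion: Record 206 has the error.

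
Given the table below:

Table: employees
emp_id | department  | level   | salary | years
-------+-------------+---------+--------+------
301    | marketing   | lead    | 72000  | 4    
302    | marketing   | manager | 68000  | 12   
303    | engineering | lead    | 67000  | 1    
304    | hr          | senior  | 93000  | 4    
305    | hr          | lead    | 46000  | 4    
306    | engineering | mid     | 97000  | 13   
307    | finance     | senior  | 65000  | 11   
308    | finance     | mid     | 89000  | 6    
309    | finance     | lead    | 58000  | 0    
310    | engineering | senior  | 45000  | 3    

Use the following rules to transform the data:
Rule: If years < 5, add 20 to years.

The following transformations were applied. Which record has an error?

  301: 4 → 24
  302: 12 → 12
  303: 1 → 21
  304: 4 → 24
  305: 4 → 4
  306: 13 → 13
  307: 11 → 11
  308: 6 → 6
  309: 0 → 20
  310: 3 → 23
Record 305 has an error. The correct transformed value should be 24, not 4.

Step 1: Check each record against the rule
Step 2: Record 305 has years = 4
Step 3: Since 4 < 5, the bonus should have been applied
Step 4: Correct value = 24, but claimed value = 4
Conclusion: Record 305 has the error.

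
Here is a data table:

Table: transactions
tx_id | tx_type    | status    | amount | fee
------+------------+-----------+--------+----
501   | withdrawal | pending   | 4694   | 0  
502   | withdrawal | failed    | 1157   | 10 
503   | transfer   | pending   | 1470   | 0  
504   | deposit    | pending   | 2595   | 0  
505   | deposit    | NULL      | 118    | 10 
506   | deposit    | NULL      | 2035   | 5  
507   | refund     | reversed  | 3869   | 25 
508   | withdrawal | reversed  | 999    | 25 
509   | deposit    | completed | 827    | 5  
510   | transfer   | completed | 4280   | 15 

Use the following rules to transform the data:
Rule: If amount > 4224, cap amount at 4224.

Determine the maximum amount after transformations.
4224

Step 1: Original maximum amount = 4694
Step 2: Apply cap at 4224
Step 3: 2 records had amount > 4224 and were capped
Step 4: Maximum after transformation = 4224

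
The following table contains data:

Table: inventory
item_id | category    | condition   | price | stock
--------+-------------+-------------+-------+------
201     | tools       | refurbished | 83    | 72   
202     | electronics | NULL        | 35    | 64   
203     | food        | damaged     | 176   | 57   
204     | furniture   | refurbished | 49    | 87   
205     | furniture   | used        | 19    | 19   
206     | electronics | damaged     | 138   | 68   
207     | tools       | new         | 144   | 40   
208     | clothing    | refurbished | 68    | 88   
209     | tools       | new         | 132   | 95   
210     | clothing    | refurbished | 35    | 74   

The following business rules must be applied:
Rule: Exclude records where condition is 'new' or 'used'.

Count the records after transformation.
7

Step 1: Count records to exclude
  - 2 (new) + 1 (used) = 3 records
Step 2: Total records: 10
Step 3: Remaining = 10 - 3 = 7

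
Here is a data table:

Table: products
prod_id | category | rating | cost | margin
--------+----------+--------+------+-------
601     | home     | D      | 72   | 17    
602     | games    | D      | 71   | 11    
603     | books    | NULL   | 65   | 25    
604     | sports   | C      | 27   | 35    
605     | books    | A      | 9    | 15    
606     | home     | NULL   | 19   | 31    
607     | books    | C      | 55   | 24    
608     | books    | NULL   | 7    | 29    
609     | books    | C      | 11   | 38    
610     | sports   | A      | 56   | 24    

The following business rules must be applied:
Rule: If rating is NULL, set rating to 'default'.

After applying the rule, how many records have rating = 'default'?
3

Step 1: Count records where rating IS NULL
Step 2: Found 3 records with NULL rating
Step 3: These records will have rating set to 'default'
Step 4: Records already having rating = 'default': 0
Step 5: Answer: 3 + 0 = 3 records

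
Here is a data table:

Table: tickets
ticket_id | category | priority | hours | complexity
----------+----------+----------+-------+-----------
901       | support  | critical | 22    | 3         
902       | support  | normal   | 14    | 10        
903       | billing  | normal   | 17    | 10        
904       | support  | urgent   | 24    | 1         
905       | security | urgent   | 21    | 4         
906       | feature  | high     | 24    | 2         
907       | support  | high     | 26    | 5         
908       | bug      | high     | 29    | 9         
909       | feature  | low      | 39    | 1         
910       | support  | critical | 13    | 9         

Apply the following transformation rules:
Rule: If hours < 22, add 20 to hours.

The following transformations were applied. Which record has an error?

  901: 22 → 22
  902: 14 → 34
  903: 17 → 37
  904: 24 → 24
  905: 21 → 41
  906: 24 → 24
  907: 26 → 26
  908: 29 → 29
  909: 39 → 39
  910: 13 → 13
Record 910 has an error. The correct transformed value should be 33, not 13.

Step 1: Check each record against the rule
Step 2: Record 910 has hours = 13
Step 3: Since 13 < 22, the bonus should have been applied
Step 4: Correct value = 33, but claimed value = 13
Conclusion: Record 910 has the error.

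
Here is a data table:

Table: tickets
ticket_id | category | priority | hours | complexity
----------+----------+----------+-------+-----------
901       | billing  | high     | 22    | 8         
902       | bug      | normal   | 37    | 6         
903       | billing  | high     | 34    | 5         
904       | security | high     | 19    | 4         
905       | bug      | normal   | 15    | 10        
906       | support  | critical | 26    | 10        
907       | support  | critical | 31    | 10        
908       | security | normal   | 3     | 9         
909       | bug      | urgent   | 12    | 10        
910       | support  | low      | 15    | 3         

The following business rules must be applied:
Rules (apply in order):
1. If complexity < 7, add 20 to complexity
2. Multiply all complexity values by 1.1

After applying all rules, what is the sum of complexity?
170.5

Step 1: Apply Rule 1 - Add 20 to records with complexity < 7
  - 4 records affected: 18 + (4 × 20) = 98
  - Unaffected records: 57
  - Sum after Rule 1: 155
Step 2: Apply Rule 2 - Multiply all by 1.1
  - 155 × 1.1 = 170.5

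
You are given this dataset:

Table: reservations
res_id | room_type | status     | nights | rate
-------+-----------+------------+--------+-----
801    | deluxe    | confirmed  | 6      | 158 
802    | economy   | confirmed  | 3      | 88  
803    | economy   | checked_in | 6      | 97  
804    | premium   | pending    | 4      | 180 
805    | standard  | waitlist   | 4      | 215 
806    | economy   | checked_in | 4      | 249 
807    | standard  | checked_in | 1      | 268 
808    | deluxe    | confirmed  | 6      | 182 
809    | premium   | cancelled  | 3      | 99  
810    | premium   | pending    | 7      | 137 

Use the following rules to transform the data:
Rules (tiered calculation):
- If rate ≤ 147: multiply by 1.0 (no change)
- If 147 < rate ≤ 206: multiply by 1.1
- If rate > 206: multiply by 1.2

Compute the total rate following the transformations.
1871.4

Step 1: Tier 1 (rate ≤ 147): 4 records, sum = 421 × 1.0 = 421.0
Step 2: Tier 2 (147 < rate ≤ 206): 3 records, sum = 520 × 1.1 = 572.0
Step 3: Tier 3 (rate > 206): 3 records, sum = 732 × 1.2 = 878.4
Step 4: Final sum = 421.0 + 572.0 + 878.4 = 1871.4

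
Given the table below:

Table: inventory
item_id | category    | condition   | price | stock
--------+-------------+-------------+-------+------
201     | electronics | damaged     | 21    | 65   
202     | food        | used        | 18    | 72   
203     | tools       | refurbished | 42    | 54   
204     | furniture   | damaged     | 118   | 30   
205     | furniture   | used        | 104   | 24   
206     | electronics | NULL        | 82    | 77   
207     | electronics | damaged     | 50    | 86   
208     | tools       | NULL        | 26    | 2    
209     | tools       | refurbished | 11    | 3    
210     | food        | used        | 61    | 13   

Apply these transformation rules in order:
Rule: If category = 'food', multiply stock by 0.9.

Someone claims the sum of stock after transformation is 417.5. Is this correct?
Yes, the result is correct.

Step 1: Calculate the correct sum after transformation
Step 2: Apply multiplier 0.9 to records where category = 'food'
Step 3: Correct result = 417.5
Step 4: Claimed result = 417.5
Step 5: 417.5 = 417.5 ✓
Conclusion: The claimed result is correct.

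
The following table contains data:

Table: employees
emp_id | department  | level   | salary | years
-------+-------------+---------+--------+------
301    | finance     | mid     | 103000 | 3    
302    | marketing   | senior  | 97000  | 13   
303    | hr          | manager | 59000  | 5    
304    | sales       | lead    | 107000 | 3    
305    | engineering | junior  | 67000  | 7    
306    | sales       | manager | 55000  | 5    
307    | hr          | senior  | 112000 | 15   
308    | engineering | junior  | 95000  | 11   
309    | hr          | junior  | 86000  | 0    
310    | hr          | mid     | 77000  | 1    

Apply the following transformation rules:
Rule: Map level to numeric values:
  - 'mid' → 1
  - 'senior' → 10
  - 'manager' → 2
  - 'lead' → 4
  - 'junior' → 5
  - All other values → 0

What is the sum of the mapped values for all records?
45

Step 1: Apply mapping to each record
Step 2: Count by status:
  'mid': 2 records × 1 = 2
  'senior': 2 records × 10 = 20
  'manager': 2 records × 2 = 4
  'lead': 1 records × 4 = 4
  'junior': 3 records × 5 = 15
Step 3: Sum all mapped values = 45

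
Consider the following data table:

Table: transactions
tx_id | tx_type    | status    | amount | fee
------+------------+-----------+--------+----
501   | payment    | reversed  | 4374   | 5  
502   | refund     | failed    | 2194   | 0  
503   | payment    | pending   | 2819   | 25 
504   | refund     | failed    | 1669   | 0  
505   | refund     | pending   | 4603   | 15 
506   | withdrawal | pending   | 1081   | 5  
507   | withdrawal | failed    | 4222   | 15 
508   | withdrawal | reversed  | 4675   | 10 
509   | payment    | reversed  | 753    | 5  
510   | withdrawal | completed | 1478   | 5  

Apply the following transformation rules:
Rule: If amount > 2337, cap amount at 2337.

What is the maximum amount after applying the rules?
2337

Step 1: Original maximum amount = 4675
Step 2: Apply cap at 2337
Step 3: 5 records had amount > 2337 and were capped
Step 4: Maximum after transformation = 2337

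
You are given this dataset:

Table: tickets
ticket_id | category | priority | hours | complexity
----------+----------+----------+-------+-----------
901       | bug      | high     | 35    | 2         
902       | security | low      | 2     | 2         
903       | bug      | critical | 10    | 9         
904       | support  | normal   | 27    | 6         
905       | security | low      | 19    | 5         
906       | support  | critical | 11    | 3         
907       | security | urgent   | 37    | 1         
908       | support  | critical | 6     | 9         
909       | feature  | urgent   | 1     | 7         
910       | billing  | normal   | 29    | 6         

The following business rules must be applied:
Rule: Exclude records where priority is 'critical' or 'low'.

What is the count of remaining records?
5

Step 1: Count records to exclude
  - 3 (critical) + 2 (low) = 5 records
Step 2: Total records: 10
Step 3: Remaining = 10 - 5 = 5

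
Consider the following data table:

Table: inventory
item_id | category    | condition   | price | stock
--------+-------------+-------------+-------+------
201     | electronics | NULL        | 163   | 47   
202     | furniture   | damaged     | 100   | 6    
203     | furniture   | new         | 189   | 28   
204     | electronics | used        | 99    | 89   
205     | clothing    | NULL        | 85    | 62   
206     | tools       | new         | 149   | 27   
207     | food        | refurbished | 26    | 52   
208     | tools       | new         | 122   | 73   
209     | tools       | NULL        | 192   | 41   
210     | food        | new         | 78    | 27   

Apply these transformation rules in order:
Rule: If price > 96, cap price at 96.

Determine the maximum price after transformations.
96

Step 1: Original maximum price = 192
Step 2: Apply cap at 96
Step 3: 7 records had price > 96 and were capped
Step 4: Maximum after transformation = 96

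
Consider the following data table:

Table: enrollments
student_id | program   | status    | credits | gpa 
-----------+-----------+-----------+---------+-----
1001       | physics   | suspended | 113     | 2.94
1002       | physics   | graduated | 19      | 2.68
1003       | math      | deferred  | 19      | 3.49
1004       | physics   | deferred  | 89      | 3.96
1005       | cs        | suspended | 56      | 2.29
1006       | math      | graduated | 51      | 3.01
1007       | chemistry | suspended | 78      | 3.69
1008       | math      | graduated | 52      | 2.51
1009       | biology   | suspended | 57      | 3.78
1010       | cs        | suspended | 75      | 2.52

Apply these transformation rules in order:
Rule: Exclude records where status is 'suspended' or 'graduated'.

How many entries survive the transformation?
2

Step 1: Count records to exclude
  - 5 (suspended) + 3 (graduated) = 8 records
Step 2: Total records: 10
Step 3: Remaining = 10 - 8 = 2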